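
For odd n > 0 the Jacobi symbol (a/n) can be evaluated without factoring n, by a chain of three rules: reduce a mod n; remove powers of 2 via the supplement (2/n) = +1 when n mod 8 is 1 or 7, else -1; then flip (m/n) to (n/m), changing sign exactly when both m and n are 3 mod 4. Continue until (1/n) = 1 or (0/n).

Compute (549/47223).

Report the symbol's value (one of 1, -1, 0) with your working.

reciprocity: (549/47223) = +1·(47223/549) since 549 mod 4 = 1, 47223 mod 4 = 3; sign now +1
(47223/549) = (9/549)   [reduce mod 549]
reciprocity: (9/549) = +1·(549/9) since 9 mod 4 = 1, 549 mod 4 = 1; sign now +1
(549/9) = (0/9)   [reduce mod 9]
(0/9) = 0   [gcd(a, n) > 1]; final value = 0

0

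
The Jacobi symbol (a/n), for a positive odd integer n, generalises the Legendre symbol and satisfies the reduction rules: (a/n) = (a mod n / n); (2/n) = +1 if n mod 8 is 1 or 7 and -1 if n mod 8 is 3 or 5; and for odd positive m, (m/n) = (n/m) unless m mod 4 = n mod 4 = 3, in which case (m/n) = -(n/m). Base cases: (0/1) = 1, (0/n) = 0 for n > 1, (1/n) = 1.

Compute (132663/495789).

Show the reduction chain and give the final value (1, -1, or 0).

reciprocity: (132663/495789) = +1·(495789/132663) since 132663 mod 4 = 3, 495789 mod 4 = 1; sign now +1
(495789/132663) = (97800/132663)   [reduce mod 132663]
97800 = 2^3·12225; (2/132663) = +1 since 132663 mod 8 = 7, so (97800/132663) = (+1)^3·(12225/132663); sign now +1
reciprocity: (12225/132663) = +1·(132663/12225) since 12225 mod 4 = 1, 132663 mod 4 = 3; sign now +1
(132663/12225) = (10413/12225)   [reduce mod 12225]
reciprocity: (10413/12225) = +1·(12225/10413) since 10413 mod 4 = 1, 12225 mod 4 = 1; sign now +1
(12225/10413) = (1812/10413)   [reduce mod 10413]
1812 = 2^2·453; (2/10413) = -1 since 10413 mod 8 = 5, so (1812/10413) = (-1)^2·(453/10413); sign now +1
reciprocity: (453/10413) = +1·(10413/453) since 453 mod 4 = 1, 10413 mod 4 = 1; sign now +1
(10413/453) = (447/453)   [reduce mod 453]
reciprocity: (447/453) = +1·(453/447) since 447 mod 4 = 3, 453 mod 4 = 1; sign now +1
(453/447) = (6/447)   [reduce mod 447]
6 = 2^1·3; (2/447) = +1 since 447 mod 8 = 7, so (6/447) = (+1)^1·(3/447); sign now +1
reciprocity: (3/447) = -1·(447/3) since 3 mod 4 = 3, 447 mod 4 = 3; sign now -1
(447/3) = (0/3)   [reduce mod 3]
(0/3) = 0   [gcd(a, n) > 1]; final value = 0

0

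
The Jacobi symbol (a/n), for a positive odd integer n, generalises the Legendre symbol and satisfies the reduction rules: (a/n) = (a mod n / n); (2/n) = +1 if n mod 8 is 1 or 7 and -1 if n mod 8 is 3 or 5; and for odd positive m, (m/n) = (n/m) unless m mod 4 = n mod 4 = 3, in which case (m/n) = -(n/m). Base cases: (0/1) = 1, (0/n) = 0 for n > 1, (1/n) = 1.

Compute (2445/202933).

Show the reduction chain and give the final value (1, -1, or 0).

-1

reciprocity: (2445/202933) = +1·(202933/2445) since 2445 mod 4 = 1, 202933 mod 4 = 1; sign now +1
(202933/2445) = (2443/2445)   [reduce mod 2445]
reciprocity: (2443/2445) = +1·(2445/2443) since 2443 mod 4 = 3, 2445 mod 4 = 1; sign now +1
(2445/2443) = (2/2443)   [reduce mod 2443]
2 = 2^1·1; (2/2443) = -1 since 2443 mod 8 = 3, so (2/2443) = (-1)^1·(1/2443); sign now -1
(1/2443) = 1; final value = sign = -1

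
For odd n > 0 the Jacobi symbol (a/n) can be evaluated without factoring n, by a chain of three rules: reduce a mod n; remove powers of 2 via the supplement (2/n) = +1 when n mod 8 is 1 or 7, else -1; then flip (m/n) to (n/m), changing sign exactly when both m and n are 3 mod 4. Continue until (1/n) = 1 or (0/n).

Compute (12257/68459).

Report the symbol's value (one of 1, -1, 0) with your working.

0

reciprocity: (12257/68459) = +1·(68459/12257) since 12257 mod 4 = 1, 68459 mod 4 = 3; sign now +1
(68459/12257) = (7174/12257)   [reduce mod 12257]
7174 = 2^1·3587; (2/12257) = +1 since 12257 mod 8 = 1, so (7174/12257) = (+1)^1·(3587/12257); sign now +1
reciprocity: (3587/12257) = +1·(12257/3587) since 3587 mod 4 = 3, 12257 mod 4 = 1; sign now +1
(12257/3587) = (1496/3587)   [reduce mod 3587]
1496 = 2^3·187; (2/3587) = -1 since 3587 mod 8 = 3, so (1496/3587) = (-1)^3·(187/3587); sign now -1
reciprocity: (187/3587) = -1·(3587/187) since 187 mod 4 = 3, 3587 mod 4 = 3; sign now +1
(3587/187) = (34/187)   [reduce mod 187]
34 = 2^1·17; (2/187) = -1 since 187 mod 8 = 3, so (34/187) = (-1)^1·(17/187); sign now -1
reciprocity: (17/187) = +1·(187/17) since 17 mod 4 = 1, 187 mod 4 = 3; sign now -1
(187/17) = (0/17)   [reduce mod 17]
(0/17) = 0   [gcd(a, n) > 1]; final value = 0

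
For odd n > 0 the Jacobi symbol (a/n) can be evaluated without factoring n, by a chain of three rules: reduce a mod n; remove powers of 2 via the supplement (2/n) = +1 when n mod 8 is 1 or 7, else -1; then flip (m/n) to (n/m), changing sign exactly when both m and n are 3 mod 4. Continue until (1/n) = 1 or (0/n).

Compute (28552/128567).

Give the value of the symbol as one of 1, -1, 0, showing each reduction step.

0

factor out 2^3: 28552 = 2^3·3569; with 128567 mod 8 = 7, (2/128567) = +1; sign now +1; continue with (3569/128567)
flip (3569/128567) -> (128567/3569): both odd, 3569 mod 4 = 1, 128567 mod 4 = 3, so the flip contributes +1; sign now +1
(128567/3569): 128567 mod 3569 = 83, so (128567/3569) = (83/3569)
flip (83/3569) -> (3569/83): both odd, 83 mod 4 = 3, 3569 mod 4 = 1, so the flip contributes +1; sign now +1
(3569/83): 3569 mod 83 = 0, so (3569/83) = (0/83)
reached (0/83); gcd(a, n) > 1, so (0/83) = 0 and the symbol is 0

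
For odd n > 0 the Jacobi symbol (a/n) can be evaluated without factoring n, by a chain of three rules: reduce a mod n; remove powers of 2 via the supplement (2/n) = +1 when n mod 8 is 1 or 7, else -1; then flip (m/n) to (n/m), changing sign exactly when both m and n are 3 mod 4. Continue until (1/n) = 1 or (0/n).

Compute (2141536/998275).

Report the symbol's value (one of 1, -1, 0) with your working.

(2141536/998275): 2141536 mod 998275 = 144986, so (2141536/998275) = (144986/998275)
factor out 2^1: 144986 = 2^1·72493; with 998275 mod 8 = 3, (2/998275) = -1; sign now -1; continue with (72493/998275)
flip (72493/998275) -> (998275/72493): both odd, 72493 mod 4 = 1, 998275 mod 4 = 3, so the flip contributes +1; sign now -1
(998275/72493): 998275 mod 72493 = 55866, so (998275/72493) = (55866/72493)
factor out 2^1: 55866 = 2^1·27933; with 72493 mod 8 = 5, (2/72493) = -1; sign now +1; continue with (27933/72493)
flip (27933/72493) -> (72493/27933): both odd, 27933 mod 4 = 1, 72493 mod 4 = 1, so the flip contributes +1; sign now +1
(72493/27933): 72493 mod 27933 = 16627, so (72493/27933) = (16627/27933)
flip (16627/27933) -> (27933/16627): both odd, 16627 mod 4 = 3, 27933 mod 4 = 1, so the flip contributes +1; sign now +1
(27933/16627): 27933 mod 16627 = 11306, so (27933/16627) = (11306/16627)
factor out 2^1: 11306 = 2^1·5653; with 16627 mod 8 = 3, (2/16627) = -1; sign now -1; continue with (5653/16627)
flip (5653/16627) -> (16627/5653): both odd, 5653 mod 4 = 1, 16627 mod 4 = 3, so the flip contributes +1; sign now -1
(16627/5653): 16627 mod 5653 = 5321, so (16627/5653) = (5321/5653)
flip (5321/5653) -> (5653/5321): both odd, 5321 mod 4 = 1, 5653 mod 4 = 1, so the flip contributes +1; sign now -1
(5653/5321): 5653 mod 5321 = 332, so (5653/5321) = (332/5321)
factor out 2^2: 332 = 2^2·83; with 5321 mod 8 = 1, (2/5321) = +1; sign now -1; continue with (83/5321)
flip (83/5321) -> (5321/83): both odd, 83 mod 4 = 3, 5321 mod 4 = 1, so the flip contributes +1; sign now -1
(5321/83): 5321 mod 83 = 9, so (5321/83) = (9/83)
flip (9/83) -> (83/9): both odd, 9 mod 4 = 1, 83 mod 4 = 3, so the flip contributes +1; sign now -1
(83/9): 83 mod 9 = 2, so (83/9) = (2/9)
factor out 2^1: 2 = 2^1·1; with 9 mod 8 = 1, (2/9) = +1; sign now -1; continue with (1/9)
reached (1/9) = 1, so the symbol is -1

-1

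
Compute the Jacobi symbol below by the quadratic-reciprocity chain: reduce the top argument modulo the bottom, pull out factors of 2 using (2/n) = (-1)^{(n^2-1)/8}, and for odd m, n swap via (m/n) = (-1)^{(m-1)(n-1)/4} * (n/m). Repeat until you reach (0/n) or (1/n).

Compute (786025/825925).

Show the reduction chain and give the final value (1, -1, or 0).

0

reciprocity: (786025/825925) = +1·(825925/786025) since 786025 mod 4 = 1, 825925 mod 4 = 1; sign now +1
(825925/786025) = (39900/786025)   [reduce mod 786025]
39900 = 2^2·9975; (2/786025) = +1 since 786025 mod 8 = 1, so (39900/786025) = (+1)^2·(9975/786025); sign now +1
reciprocity: (9975/786025) = +1·(786025/9975) since 9975 mod 4 = 3, 786025 mod 4 = 1; sign now +1
(786025/9975) = (7975/9975)   [reduce mod 9975]
reciprocity: (7975/9975) = -1·(9975/7975) since 7975 mod 4 = 3, 9975 mod 4 = 3; sign now -1
(9975/7975) = (2000/7975)   [reduce mod 7975]
2000 = 2^4·125; (2/7975) = +1 since 7975 mod 8 = 7, so (2000/7975) = (+1)^4·(125/7975); sign now -1
reciprocity: (125/7975) = +1·(7975/125) since 125 mod 4 = 1, 7975 mod 4 = 3; sign now -1
(7975/125) = (100/125)   [reduce mod 125]
100 = 2^2·25; (2/125) = -1 since 125 mod 8 = 5, so (100/125) = (-1)^2·(25/125); sign now -1
reciprocity: (25/125) = +1·(125/25) since 25 mod 4 = 1, 125 mod 4 = 1; sign now -1
(125/25) = (0/25)   [reduce mod 25]
(0/25) = 0   [gcd(a, n) > 1]; final value = 0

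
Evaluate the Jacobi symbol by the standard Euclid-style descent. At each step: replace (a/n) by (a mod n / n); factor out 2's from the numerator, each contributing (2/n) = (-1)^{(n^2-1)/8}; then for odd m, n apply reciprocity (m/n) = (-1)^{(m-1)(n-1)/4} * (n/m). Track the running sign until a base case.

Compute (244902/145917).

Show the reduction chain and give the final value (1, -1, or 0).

0

(244902/145917): 244902 mod 145917 = 98985, so (244902/145917) = (98985/145917)
flip (98985/145917) -> (145917/98985): both odd, 98985 mod 4 = 1, 145917 mod 4 = 1, so the flip contributes +1; sign now +1
(145917/98985): 145917 mod 98985 = 46932, so (145917/98985) = (46932/98985)
factor out 2^2: 46932 = 2^2·11733; with 98985 mod 8 = 1, (2/98985) = +1; sign now +1; continue with (11733/98985)
flip (11733/98985) -> (98985/11733): both odd, 11733 mod 4 = 1, 98985 mod 4 = 1, so the flip contributes +1; sign now +1
(98985/11733): 98985 mod 11733 = 5121, so (98985/11733) = (5121/11733)
flip (5121/11733) -> (11733/5121): both odd, 5121 mod 4 = 1, 11733 mod 4 = 1, so the flip contributes +1; sign now +1
(11733/5121): 11733 mod 5121 = 1491, so (11733/5121) = (1491/5121)
flip (1491/5121) -> (5121/1491): both odd, 1491 mod 4 = 3, 5121 mod 4 = 1, so the flip contributes +1; sign now +1
(5121/1491): 5121 mod 1491 = 648, so (5121/1491) = (648/1491)
factor out 2^3: 648 = 2^3·81; with 1491 mod 8 = 3, (2/1491) = -1; sign now -1; continue with (81/1491)
flip (81/1491) -> (1491/81): both odd, 81 mod 4 = 1, 1491 mod 4 = 3, so the flip contributes +1; sign now -1
(1491/81): 1491 mod 81 = 33, so (1491/81) = (33/81)
flip (33/81) -> (81/33): both odd, 33 mod 4 = 1, 81 mod 4 = 1, so the flip contributes +1; sign now -1
(81/33): 81 mod 33 = 15, so (81/33) = (15/33)
flip (15/33) -> (33/15): both odd, 15 mod 4 = 3, 33 mod 4 = 1, so the flip contributes +1; sign now -1
(33/15): 33 mod 15 = 3, so (33/15) = (3/15)
flip (3/15) -> (15/3): both odd, 3 mod 4 = 3, 15 mod 4 = 3, so the flip contributes -1; sign now +1
(15/3): 15 mod 3 = 0, so (15/3) = (0/3)
reached (0/3); gcd(a, n) > 1, so (0/3) = 0 and the symbol is 0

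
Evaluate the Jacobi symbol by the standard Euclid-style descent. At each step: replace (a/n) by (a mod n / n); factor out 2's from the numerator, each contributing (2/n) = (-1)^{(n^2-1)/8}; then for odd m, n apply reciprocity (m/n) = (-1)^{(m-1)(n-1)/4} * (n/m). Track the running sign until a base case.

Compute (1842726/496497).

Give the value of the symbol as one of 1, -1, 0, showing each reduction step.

(1842726/496497): 1842726 mod 496497 = 353235, so (1842726/496497) = (353235/496497)
flip (353235/496497) -> (496497/353235): both odd, 353235 mod 4 = 3, 496497 mod 4 = 1, so the flip contributes +1; sign now +1
(496497/353235): 496497 mod 353235 = 143262, so (496497/353235) = (143262/353235)
factor out 2^1: 143262 = 2^1·71631; with 353235 mod 8 = 3, (2/353235) = -1; sign now -1; continue with (71631/353235)
flip (71631/353235) -> (353235/71631): both odd, 71631 mod 4 = 3, 353235 mod 4 = 3, so the flip contributes -1; sign now +1
(353235/71631): 353235 mod 71631 = 66711, so (353235/71631) = (66711/71631)
flip (66711/71631) -> (71631/66711): both odd, 66711 mod 4 = 3, 71631 mod 4 = 3, so the flip contributes -1; sign now -1
(71631/66711): 71631 mod 66711 = 4920, so (71631/66711) = (4920/66711)
factor out 2^3: 4920 = 2^3·615; with 66711 mod 8 = 7, (2/66711) = +1; sign now -1; continue with (615/66711)
flip (615/66711) -> (66711/615): both odd, 615 mod 4 = 3, 66711 mod 4 = 3, so the flip contributes -1; sign now +1
(66711/615): 66711 mod 615 = 291, so (66711/615) = (291/615)
flip (291/615) -> (615/291): both odd, 291 mod 4 = 3, 615 mod 4 = 3, so the flip contributes -1; sign now -1
(615/291): 615 mod 291 = 33, so (615/291) = (33/291)
flip (33/291) -> (291/33): both odd, 33 mod 4 = 1, 291 mod 4 = 3, so the flip contributes +1; sign now -1
(291/33): 291 mod 33 = 27, so (291/33) = (27/33)
flip (27/33) -> (33/27): both odd, 27 mod 4 = 3, 33 mod 4 = 1, so the flip contributes +1; sign now -1
(33/27): 33 mod 27 = 6, so (33/27) = (6/27)
factor out 2^1: 6 = 2^1·3; with 27 mod 8 = 3, (2/27) = -1; sign now +1; continue with (3/27)
flip (3/27) -> (27/3): both odd, 3 mod 4 = 3, 27 mod 4 = 3, so the flip contributes -1; sign now -1
(27/3): 27 mod 3 = 0, so (27/3) = (0/3)
reached (0/3); gcd(a, n) > 1, so (0/3) = 0 and the symbol is 0

0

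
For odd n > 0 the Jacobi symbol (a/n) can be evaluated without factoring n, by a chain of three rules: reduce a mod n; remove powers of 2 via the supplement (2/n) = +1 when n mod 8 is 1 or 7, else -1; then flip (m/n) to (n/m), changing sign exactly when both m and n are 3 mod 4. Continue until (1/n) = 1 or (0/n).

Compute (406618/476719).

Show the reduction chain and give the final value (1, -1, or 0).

-1

406618 = 2^1·203309; (2/476719) = +1 since 476719 mod 8 = 7, so (406618/476719) = (+1)^1·(203309/476719); sign now +1
reciprocity: (203309/476719) = +1·(476719/203309) since 203309 mod 4 = 1, 476719 mod 4 = 3; sign now +1
(476719/203309) = (70101/203309)   [reduce mod 203309]
reciprocity: (70101/203309) = +1·(203309/70101) since 70101 mod 4 = 1, 203309 mod 4 = 1; sign now +1
(203309/70101) = (63107/70101)   [reduce mod 70101]
reciprocity: (63107/70101) = +1·(70101/63107) since 63107 mod 4 = 3, 70101 mod 4 = 1; sign now +1
(70101/63107) = (6994/63107)   [reduce mod 63107]
6994 = 2^1·3497; (2/63107) = -1 since 63107 mod 8 = 3, so (6994/63107) = (-1)^1·(3497/63107); sign now -1
reciprocity: (3497/63107) = +1·(63107/3497) since 3497 mod 4 = 1, 63107 mod 4 = 3; sign now -1
(63107/3497) = (161/3497)   [reduce mod 3497]
reciprocity: (161/3497) = +1·(3497/161) since 161 mod 4 = 1, 3497 mod 4 = 1; sign now -1
(3497/161) = (116/161)   [reduce mod 161]
116 = 2^2·29; (2/161) = +1 since 161 mod 8 = 1, so (116/161) = (+1)^2·(29/161); sign now -1
reciprocity: (29/161) = +1·(161/29) since 29 mod 4 = 1, 161 mod 4 = 1; sign now -1
(161/29) = (16/29)   [reduce mod 29]
16 = 2^4·1; (2/29) = -1 since 29 mod 8 = 5, so (16/29) = (-1)^4·(1/29); sign now -1
(1/29) = 1; final value = sign = -1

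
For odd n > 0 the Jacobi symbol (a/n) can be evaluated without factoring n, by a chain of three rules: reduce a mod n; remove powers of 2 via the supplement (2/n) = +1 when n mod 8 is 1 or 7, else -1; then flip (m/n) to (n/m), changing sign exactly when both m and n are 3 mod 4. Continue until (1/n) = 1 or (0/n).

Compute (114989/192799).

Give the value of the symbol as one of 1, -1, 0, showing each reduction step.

-1

flip (114989/192799) -> (192799/114989): both odd, 114989 mod 4 = 1, 192799 mod 4 = 3, so the flip contributes +1; sign now +1
(192799/114989): 192799 mod 114989 = 77810, so (192799/114989) = (77810/114989)
factor out 2^1: 77810 = 2^1·38905; with 114989 mod 8 = 5, (2/114989) = -1; sign now -1; continue with (38905/114989)
flip (38905/114989) -> (114989/38905): both odd, 38905 mod 4 = 1, 114989 mod 4 = 1, so the flip contributes +1; sign now -1
(114989/38905): 114989 mod 38905 = 37179, so (114989/38905) = (37179/38905)
flip (37179/38905) -> (38905/37179): both odd, 37179 mod 4 = 3, 38905 mod 4 = 1, so the flip contributes +1; sign now -1
(38905/37179): 38905 mod 37179 = 1726, so (38905/37179) = (1726/37179)
factor out 2^1: 1726 = 2^1·863; with 37179 mod 8 = 3, (2/37179) = -1; sign now +1; continue with (863/37179)
flip (863/37179) -> (37179/863): both odd, 863 mod 4 = 3, 37179 mod 4 = 3, so the flip contributes -1; sign now -1
(37179/863): 37179 mod 863 = 70, so (37179/863) = (70/863)
factor out 2^1: 70 = 2^1·35; with 863 mod 8 = 7, (2/863) = +1; sign now -1; continue with (35/863)
flip (35/863) -> (863/35): both odd, 35 mod 4 = 3, 863 mod 4 = 3, so the flip contributes -1; sign now +1
(863/35): 863 mod 35 = 23, so (863/35) = (23/35)
flip (23/35) -> (35/23): both odd, 23 mod 4 = 3, 35 mod 4 = 3, so the flip contributes -1; sign now -1
(35/23): 35 mod 23 = 12, so (35/23) = (12/23)
factor out 2^2: 12 = 2^2·3; with 23 mod 8 = 7, (2/23) = +1; sign now -1; continue with (3/23)
flip (3/23) -> (23/3): both odd, 3 mod 4 = 3, 23 mod 4 = 3, so the flip contributes -1; sign now +1
(23/3): 23 mod 3 = 2, so (23/3) = (2/3)
factor out 2^1: 2 = 2^1·1; with 3 mod 8 = 3, (2/3) = -1; sign now -1; continue with (1/3)
reached (1/3) = 1, so the symbol is -1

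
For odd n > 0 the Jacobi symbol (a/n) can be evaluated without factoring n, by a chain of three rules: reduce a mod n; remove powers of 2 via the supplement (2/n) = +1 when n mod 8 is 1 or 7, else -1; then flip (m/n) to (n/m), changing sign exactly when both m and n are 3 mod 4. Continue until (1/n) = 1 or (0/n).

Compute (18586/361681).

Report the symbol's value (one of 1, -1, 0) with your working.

18586 = 2^1·9293; (2/361681) = +1 since 361681 mod 8 = 1, so (18586/361681) = (+1)^1·(9293/361681); sign now +1
reciprocity: (9293/361681) = +1·(361681/9293) since 9293 mod 4 = 1, 361681 mod 4 = 1; sign now +1
(361681/9293) = (8547/9293)   [reduce mod 9293]
reciprocity: (8547/9293) = +1·(9293/8547) since 8547 mod 4 = 3, 9293 mod 4 = 1; sign now +1
(9293/8547) = (746/8547)   [reduce mod 8547]
746 = 2^1·373; (2/8547) = -1 since 8547 mod 8 = 3, so (746/8547) = (-1)^1·(373/8547); sign now -1
reciprocity: (373/8547) = +1·(8547/373) since 373 mod 4 = 1, 8547 mod 4 = 3; sign now -1
(8547/373) = (341/373)   [reduce mod 373]
reciprocity: (341/373) = +1·(373/341) since 341 mod 4 = 1, 373 mod 4 = 1; sign now -1
(373/341) = (32/341)   [reduce mod 341]
32 = 2^5·1; (2/341) = -1 since 341 mod 8 = 5, so (32/341) = (-1)^5·(1/341); sign now +1
(1/341) = 1; final value = sign = +1

1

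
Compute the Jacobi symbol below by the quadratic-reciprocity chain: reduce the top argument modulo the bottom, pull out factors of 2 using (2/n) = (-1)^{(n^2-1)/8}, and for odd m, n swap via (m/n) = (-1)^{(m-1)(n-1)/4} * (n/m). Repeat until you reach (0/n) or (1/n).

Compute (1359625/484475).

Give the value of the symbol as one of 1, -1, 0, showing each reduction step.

(1359625/484475) = (390675/484475)   [reduce mod 484475]
reciprocity: (390675/484475) = -1·(484475/390675) since 390675 mod 4 = 3, 484475 mod 4 = 3; sign now -1
(484475/390675) = (93800/390675)   [reduce mod 390675]
93800 = 2^3·11725; (2/390675) = -1 since 390675 mod 8 = 3, so (93800/390675) = (-1)^3·(11725/390675); sign now +1
reciprocity: (11725/390675) = +1·(390675/11725) since 11725 mod 4 = 1, 390675 mod 4 = 3; sign now +1
(390675/11725) = (3750/11725)   [reduce mod 11725]
3750 = 2^1·1875; (2/11725) = -1 since 11725 mod 8 = 5, so (3750/11725) = (-1)^1·(1875/11725); sign now -1
reciprocity: (1875/11725) = +1·(11725/1875) since 1875 mod 4 = 3, 11725 mod 4 = 1; sign now -1
(11725/1875) = (475/1875)   [reduce mod 1875]
reciprocity: (475/1875) = -1·(1875/475) since 475 mod 4 = 3, 1875 mod 4 = 3; sign now +1
(1875/475) = (450/475)   [reduce mod 475]
450 = 2^1·225; (2/475) = -1 since 475 mod 8 = 3, so (450/475) = (-1)^1·(225/475); sign now -1
reciprocity: (225/475) = +1·(475/225) since 225 mod 4 = 1, 475 mod 4 = 3; sign now -1
(475/225) = (25/225)   [reduce mod 225]
reciprocity: (25/225) = +1·(225/25) since 25 mod 4 = 1, 225 mod 4 = 1; sign now -1
(225/25) = (0/25)   [reduce mod 25]
(0/25) = 0   [gcd(a, n) > 1]; final value = 0

0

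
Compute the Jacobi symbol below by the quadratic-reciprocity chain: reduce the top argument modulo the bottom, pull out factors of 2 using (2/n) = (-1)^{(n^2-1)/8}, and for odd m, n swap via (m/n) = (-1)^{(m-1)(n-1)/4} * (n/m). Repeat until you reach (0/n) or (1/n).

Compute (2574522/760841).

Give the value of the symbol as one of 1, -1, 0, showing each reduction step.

1

(2574522/760841) = (291999/760841)   [reduce mod 760841]
reciprocity: (291999/760841) = +1·(760841/291999) since 291999 mod 4 = 3, 760841 mod 4 = 1; sign now +1
(760841/291999) = (176843/291999)   [reduce mod 291999]
reciprocity: (176843/291999) = -1·(291999/176843) since 176843 mod 4 = 3, 291999 mod 4 = 3; sign now -1
(291999/176843) = (115156/176843)   [reduce mod 176843]
115156 = 2^2·28789; (2/176843) = -1 since 176843 mod 8 = 3, so (115156/176843) = (-1)^2·(28789/176843); sign now -1
reciprocity: (28789/176843) = +1·(176843/28789) since 28789 mod 4 = 1, 176843 mod 4 = 3; sign now -1
(176843/28789) = (4109/28789)   [reduce mod 28789]
reciprocity: (4109/28789) = +1·(28789/4109) since 4109 mod 4 = 1, 28789 mod 4 = 1; sign now -1
(28789/4109) = (26/4109)   [reduce mod 4109]
26 = 2^1·13; (2/4109) = -1 since 4109 mod 8 = 5, so (26/4109) = (-1)^1·(13/4109); sign now +1
reciprocity: (13/4109) = +1·(4109/13) since 13 mod 4 = 1, 4109 mod 4 = 1; sign now +1
(4109/13) = (1/13)   [reduce mod 13]
(1/13) = 1; final value = sign = +1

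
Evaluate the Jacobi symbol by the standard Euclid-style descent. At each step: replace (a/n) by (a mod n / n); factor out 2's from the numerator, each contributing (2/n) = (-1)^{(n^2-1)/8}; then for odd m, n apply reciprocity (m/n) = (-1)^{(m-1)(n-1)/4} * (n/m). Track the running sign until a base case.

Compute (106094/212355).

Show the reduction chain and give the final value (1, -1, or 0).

-1

factor out 2^1: 106094 = 2^1·53047; with 212355 mod 8 = 3, (2/212355) = -1; sign now -1; continue with (53047/212355)
flip (53047/212355) -> (212355/53047): both odd, 53047 mod 4 = 3, 212355 mod 4 = 3, so the flip contributes -1; sign now +1
(212355/53047): 212355 mod 53047 = 167, so (212355/53047) = (167/53047)
flip (167/53047) -> (53047/167): both odd, 167 mod 4 = 3, 53047 mod 4 = 3, so the flip contributes -1; sign now -1
(53047/167): 53047 mod 167 = 108, so (53047/167) = (108/167)
factor out 2^2: 108 = 2^2·27; with 167 mod 8 = 7, (2/167) = +1; sign now -1; continue with (27/167)
flip (27/167) -> (167/27): both odd, 27 mod 4 = 3, 167 mod 4 = 3, so the flip contributes -1; sign now +1
(167/27): 167 mod 27 = 5, so (167/27) = (5/27)
flip (5/27) -> (27/5): both odd, 5 mod 4 = 1, 27 mod 4 = 3, so the flip contributes +1; sign now +1
(27/5): 27 mod 5 = 2, so (27/5) = (2/5)
factor out 2^1: 2 = 2^1·1; with 5 mod 8 = 5, (2/5) = -1; sign now -1; continue with (1/5)
reached (1/5) = 1, so the symbol is -1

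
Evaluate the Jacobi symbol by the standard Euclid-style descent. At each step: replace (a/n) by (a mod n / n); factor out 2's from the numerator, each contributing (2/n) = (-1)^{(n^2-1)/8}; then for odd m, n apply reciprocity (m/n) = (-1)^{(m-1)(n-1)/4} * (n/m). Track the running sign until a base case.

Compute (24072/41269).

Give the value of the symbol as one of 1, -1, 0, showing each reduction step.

factor out 2^3: 24072 = 2^3·3009; with 41269 mod 8 = 5, (2/41269) = -1; sign now -1; continue with (3009/41269)
flip (3009/41269) -> (41269/3009): both odd, 3009 mod 4 = 1, 41269 mod 4 = 1, so the flip contributes +1; sign now -1
(41269/3009): 41269 mod 3009 = 2152, so (41269/3009) = (2152/3009)
factor out 2^3: 2152 = 2^3·269; with 3009 mod 8 = 1, (2/3009) = +1; sign now -1; continue with (269/3009)
flip (269/3009) -> (3009/269): both odd, 269 mod 4 = 1, 3009 mod 4 = 1, so the flip contributes +1; sign now -1
(3009/269): 3009 mod 269 = 50, so (3009/269) = (50/269)
factor out 2^1: 50 = 2^1·25; with 269 mod 8 = 5, (2/269) = -1; sign now +1; continue with (25/269)
flip (25/269) -> (269/25): both odd, 25 mod 4 = 1, 269 mod 4 = 1, so the flip contributes +1; sign now +1
(269/25): 269 mod 25 = 19, so (269/25) = (19/25)
flip (19/25) -> (25/19): both odd, 19 mod 4 = 3, 25 mod 4 = 1, so the flip contributes +1; sign now +1
(25/19): 25 mod 19 = 6, so (25/19) = (6/19)
factor out 2^1: 6 = 2^1·3; with 19 mod 8 = 3, (2/19) = -1; sign now -1; continue with (3/19)
flip (3/19) -> (19/3): both odd, 3 mod 4 = 3, 19 mod 4 = 3, so the flip contributes -1; sign now +1
(19/3): 19 mod 3 = 1, so (19/3) = (1/3)
reached (1/3) = 1, so the symbol is +1

1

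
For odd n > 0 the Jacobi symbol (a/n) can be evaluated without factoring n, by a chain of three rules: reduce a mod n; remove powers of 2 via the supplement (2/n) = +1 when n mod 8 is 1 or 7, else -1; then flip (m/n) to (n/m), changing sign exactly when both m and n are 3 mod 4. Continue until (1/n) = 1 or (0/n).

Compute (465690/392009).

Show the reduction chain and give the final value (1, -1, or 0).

(465690/392009) = (73681/392009)   [reduce mod 392009]
reciprocity: (73681/392009) = +1·(392009/73681) since 73681 mod 4 = 1, 392009 mod 4 = 1; sign now +1
(392009/73681) = (23604/73681)   [reduce mod 73681]
23604 = 2^2·5901; (2/73681) = +1 since 73681 mod 8 = 1, so (23604/73681) = (+1)^2·(5901/73681); sign now +1
reciprocity: (5901/73681) = +1·(73681/5901) since 5901 mod 4 = 1, 73681 mod 4 = 1; sign now +1
(73681/5901) = (2869/5901)   [reduce mod 5901]
reciprocity: (2869/5901) = +1·(5901/2869) since 2869 mod 4 = 1, 5901 mod 4 = 1; sign now +1
(5901/2869) = (163/2869)   [reduce mod 2869]
reciprocity: (163/2869) = +1·(2869/163) since 163 mod 4 = 3, 2869 mod 4 = 1; sign now +1
(2869/163) = (98/163)   [reduce mod 163]
98 = 2^1·49; (2/163) = -1 since 163 mod 8 = 3, so (98/163) = (-1)^1·(49/163); sign now -1
reciprocity: (49/163) = +1·(163/49) since 49 mod 4 = 1, 163 mod 4 = 3; sign now -1
(163/49) = (16/49)   [reduce mod 49]
16 = 2^4·1; (2/49) = +1 since 49 mod 8 = 1, so (16/49) = (+1)^4·(1/49); sign now -1
(1/49) = 1; final value = sign = -1

-1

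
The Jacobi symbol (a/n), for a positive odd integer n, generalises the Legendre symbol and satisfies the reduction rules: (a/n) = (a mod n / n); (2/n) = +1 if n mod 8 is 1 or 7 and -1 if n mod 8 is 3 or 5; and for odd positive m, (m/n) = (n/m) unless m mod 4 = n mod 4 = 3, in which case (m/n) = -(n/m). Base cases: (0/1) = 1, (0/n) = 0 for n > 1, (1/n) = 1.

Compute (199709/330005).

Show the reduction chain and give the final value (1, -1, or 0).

reciprocity: (199709/330005) = +1·(330005/199709) since 199709 mod 4 = 1, 330005 mod 4 = 1; sign now +1
(330005/199709) = (130296/199709)   [reduce mod 199709]
130296 = 2^3·16287; (2/199709) = -1 since 199709 mod 8 = 5, so (130296/199709) = (-1)^3·(16287/199709); sign now -1
reciprocity: (16287/199709) = +1·(199709/16287) since 16287 mod 4 = 3, 199709 mod 4 = 1; sign now -1
(199709/16287) = (4265/16287)   [reduce mod 16287]
reciprocity: (4265/16287) = +1·(16287/4265) since 4265 mod 4 = 1, 16287 mod 4 = 3; sign now -1
(16287/4265) = (3492/4265)   [reduce mod 4265]
3492 = 2^2·873; (2/4265) = +1 since 4265 mod 8 = 1, so (3492/4265) = (+1)^2·(873/4265); sign now -1
reciprocity: (873/4265) = +1·(4265/873) since 873 mod 4 = 1, 4265 mod 4 = 1; sign now -1
(4265/873) = (773/873)   [reduce mod 873]
reciprocity: (773/873) = +1·(873/773) since 773 mod 4 = 1, 873 mod 4 = 1; sign now -1
(873/773) = (100/773)   [reduce mod 773]
100 = 2^2·25; (2/773) = -1 since 773 mod 8 = 5, so (100/773) = (-1)^2·(25/773); sign now -1
reciprocity: (25/773) = +1·(773/25) since 25 mod 4 = 1, 773 mod 4 = 1; sign now -1
(773/25) = (23/25)   [reduce mod 25]
reciprocity: (23/25) = +1·(25/23) since 23 mod 4 = 3, 25 mod 4 = 1; sign now -1
(25/23) = (2/23)   [reduce mod 23]
2 = 2^1·1; (2/23) = +1 since 23 mod 8 = 7, so (2/23) = (+1)^1·(1/23); sign now -1
(1/23) = 1; final value = sign = -1

-1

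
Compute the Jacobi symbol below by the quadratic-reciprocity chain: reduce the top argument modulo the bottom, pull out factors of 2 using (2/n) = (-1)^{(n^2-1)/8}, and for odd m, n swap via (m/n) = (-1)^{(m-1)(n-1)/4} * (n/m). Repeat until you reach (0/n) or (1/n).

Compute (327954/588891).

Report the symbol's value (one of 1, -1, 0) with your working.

0

327954 = 2^1·163977; (2/588891) = -1 since 588891 mod 8 = 3, so (327954/588891) = (-1)^1·(163977/588891); sign now -1
reciprocity: (163977/588891) = +1·(588891/163977) since 163977 mod 4 = 1, 588891 mod 4 = 3; sign now -1
(588891/163977) = (96960/163977)   [reduce mod 163977]
96960 = 2^6·1515; (2/163977) = +1 since 163977 mod 8 = 1, so (96960/163977) = (+1)^6·(1515/163977); sign now -1
reciprocity: (1515/163977) = +1·(163977/1515) since 1515 mod 4 = 3, 163977 mod 4 = 1; sign now -1
(163977/1515) = (357/1515)   [reduce mod 1515]
reciprocity: (357/1515) = +1·(1515/357) since 357 mod 4 = 1, 1515 mod 4 = 3; sign now -1
(1515/357) = (87/357)   [reduce mod 357]
reciprocity: (87/357) = +1·(357/87) since 87 mod 4 = 3, 357 mod 4 = 1; sign now -1
(357/87) = (9/87)   [reduce mod 87]
reciprocity: (9/87) = +1·(87/9) since 9 mod 4 = 1, 87 mod 4 = 3; sign now -1
(87/9) = (6/9)   [reduce mod 9]
6 = 2^1·3; (2/9) = +1 since 9 mod 8 = 1, so (6/9) = (+1)^1·(3/9); sign now -1
reciprocity: (3/9) = +1·(9/3) since 3 mod 4 = 3, 9 mod 4 = 1; sign now -1
(9/3) = (0/3)   [reduce mod 3]
(0/3) = 0   [gcd(a, n) > 1]; final value = 0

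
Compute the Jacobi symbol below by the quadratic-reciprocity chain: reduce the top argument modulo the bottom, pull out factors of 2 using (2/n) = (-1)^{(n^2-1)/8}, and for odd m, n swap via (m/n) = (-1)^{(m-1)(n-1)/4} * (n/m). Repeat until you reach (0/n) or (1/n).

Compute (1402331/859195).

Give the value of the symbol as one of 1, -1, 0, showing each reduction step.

(1402331/859195) = (543136/859195)   [reduce mod 859195]
543136 = 2^5·16973; (2/859195) = -1 since 859195 mod 8 = 3, so (543136/859195) = (-1)^5·(16973/859195); sign now -1
reciprocity: (16973/859195) = +1·(859195/16973) since 16973 mod 4 = 1, 859195 mod 4 = 3; sign now -1
(859195/16973) = (10545/16973)   [reduce mod 16973]
reciprocity: (10545/16973) = +1·(16973/10545) since 10545 mod 4 = 1, 16973 mod 4 = 1; sign now -1
(16973/10545) = (6428/10545)   [reduce mod 10545]
6428 = 2^2·1607; (2/10545) = +1 since 10545 mod 8 = 1, so (6428/10545) = (+1)^2·(1607/10545); sign now -1
reciprocity: (1607/10545) = +1·(10545/1607) since 1607 mod 4 = 3, 10545 mod 4 = 1; sign now -1
(10545/1607) = (903/1607)   [reduce mod 1607]
reciprocity: (903/1607) = -1·(1607/903) since 903 mod 4 = 3, 1607 mod 4 = 3; sign now +1
(1607/903) = (704/903)   [reduce mod 903]
704 = 2^6·11; (2/903) = +1 since 903 mod 8 = 7, so (704/903) = (+1)^6·(11/903); sign now +1
reciprocity: (11/903) = -1·(903/11) since 11 mod 4 = 3, 903 mod 4 = 3; sign now -1
(903/11) = (1/11)   [reduce mod 11]
(1/11) = 1; final value = sign = -1

-1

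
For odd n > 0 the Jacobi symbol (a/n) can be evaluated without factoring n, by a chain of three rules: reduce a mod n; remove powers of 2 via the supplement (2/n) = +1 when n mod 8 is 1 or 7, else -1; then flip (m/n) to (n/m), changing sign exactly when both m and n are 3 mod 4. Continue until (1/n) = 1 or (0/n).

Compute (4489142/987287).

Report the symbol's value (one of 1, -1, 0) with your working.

0

(4489142/987287) = (539994/987287)   [reduce mod 987287]
539994 = 2^1·269997; (2/987287) = +1 since 987287 mod 8 = 7, so (539994/987287) = (+1)^1·(269997/987287); sign now +1
reciprocity: (269997/987287) = +1·(987287/269997) since 269997 mod 4 = 1, 987287 mod 4 = 3; sign now +1
(987287/269997) = (177296/269997)   [reduce mod 269997]
177296 = 2^4·11081; (2/269997) = -1 since 269997 mod 8 = 5, so (177296/269997) = (-1)^4·(11081/269997); sign now +1
reciprocity: (11081/269997) = +1·(269997/11081) since 11081 mod 4 = 1, 269997 mod 4 = 1; sign now +1
(269997/11081) = (4053/11081)   [reduce mod 11081]
reciprocity: (4053/11081) = +1·(11081/4053) since 4053 mod 4 = 1, 11081 mod 4 = 1; sign now +1
(11081/4053) = (2975/4053)   [reduce mod 4053]
reciprocity: (2975/4053) = +1·(4053/2975) since 2975 mod 4 = 3, 4053 mod 4 = 1; sign now +1
(4053/2975) = (1078/2975)   [reduce mod 2975]
1078 = 2^1·539; (2/2975) = +1 since 2975 mod 8 = 7, so (1078/2975) = (+1)^1·(539/2975); sign now +1
reciprocity: (539/2975) = -1·(2975/539) since 539 mod 4 = 3, 2975 mod 4 = 3; sign now -1
(2975/539) = (280/539)   [reduce mod 539]
280 = 2^3·35; (2/539) = -1 since 539 mod 8 = 3, so (280/539) = (-1)^3·(35/539); sign now +1
reciprocity: (35/539) = -1·(539/35) since 35 mod 4 = 3, 539 mod 4 = 3; sign now -1
(539/35) = (14/35)   [reduce mod 35]
14 = 2^1·7; (2/35) = -1 since 35 mod 8 = 3, so (14/35) = (-1)^1·(7/35); sign now +1
reciprocity: (7/35) = -1·(35/7) since 7 mod 4 = 3, 35 mod 4 = 3; sign now -1
(35/7) = (0/7)   [reduce mod 7]
(0/7) = 0   [gcd(a, n) > 1]; final value = 0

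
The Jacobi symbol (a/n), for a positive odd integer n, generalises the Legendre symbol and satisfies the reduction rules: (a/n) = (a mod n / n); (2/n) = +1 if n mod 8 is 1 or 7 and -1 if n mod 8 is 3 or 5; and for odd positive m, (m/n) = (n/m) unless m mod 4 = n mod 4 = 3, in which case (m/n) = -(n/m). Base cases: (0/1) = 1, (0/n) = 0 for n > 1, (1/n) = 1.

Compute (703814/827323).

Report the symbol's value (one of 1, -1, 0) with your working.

1

factor out 2^1: 703814 = 2^1·351907; with 827323 mod 8 = 3, (2/827323) = -1; sign now -1; continue with (351907/827323)
flip (351907/827323) -> (827323/351907): both odd, 351907 mod 4 = 3, 827323 mod 4 = 3, so the flip contributes -1; sign now +1
(827323/351907): 827323 mod 351907 = 123509, so (827323/351907) = (123509/351907)
flip (123509/351907) -> (351907/123509): both odd, 123509 mod 4 = 1, 351907 mod 4 = 3, so the flip contributes +1; sign now +1
(351907/123509): 351907 mod 123509 = 104889, so (351907/123509) = (104889/123509)
flip (104889/123509) -> (123509/104889): both odd, 104889 mod 4 = 1, 123509 mod 4 = 1, so the flip contributes +1; sign now +1
(123509/104889): 123509 mod 104889 = 18620, so (123509/104889) = (18620/104889)
factor out 2^2: 18620 = 2^2·4655; with 104889 mod 8 = 1, (2/104889) = +1; sign now +1; continue with (4655/104889)
flip (4655/104889) -> (104889/4655): both odd, 4655 mod 4 = 3, 104889 mod 4 = 1, so the flip contributes +1; sign now +1
(104889/4655): 104889 mod 4655 = 2479, so (104889/4655) = (2479/4655)
flip (2479/4655) -> (4655/2479): both odd, 2479 mod 4 = 3, 4655 mod 4 = 3, so the flip contributes -1; sign now -1
(4655/2479): 4655 mod 2479 = 2176, so (4655/2479) = (2176/2479)
factor out 2^7: 2176 = 2^7·17; with 2479 mod 8 = 7, (2/2479) = +1; sign now -1; continue with (17/2479)
flip (17/2479) -> (2479/17): both odd, 17 mod 4 = 1, 2479 mod 4 = 3, so the flip contributes +1; sign now -1
(2479/17): 2479 mod 17 = 14, so (2479/17) = (14/17)
factor out 2^1: 14 = 2^1·7; with 17 mod 8 = 1, (2/17) = +1; sign now -1; continue with (7/17)
flip (7/17) -> (17/7): both odd, 7 mod 4 = 3, 17 mod 4 = 1, so the flip contributes +1; sign now -1
(17/7): 17 mod 7 = 3, so (17/7) = (3/7)
flip (3/7) -> (7/3): both odd, 3 mod 4 = 3, 7 mod 4 = 3, so the flip contributes -1; sign now +1
(7/3): 7 mod 3 = 1, so (7/3) = (1/3)
reached (1/3) = 1, so the symbol is +1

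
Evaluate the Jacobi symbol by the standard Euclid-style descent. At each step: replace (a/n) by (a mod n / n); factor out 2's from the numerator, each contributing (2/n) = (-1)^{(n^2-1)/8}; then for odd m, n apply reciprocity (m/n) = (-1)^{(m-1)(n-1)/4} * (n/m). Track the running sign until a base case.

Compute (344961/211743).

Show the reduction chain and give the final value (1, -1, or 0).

0

(344961/211743) = (133218/211743)   [reduce mod 211743]
133218 = 2^1·66609; (2/211743) = +1 since 211743 mod 8 = 7, so (133218/211743) = (+1)^1·(66609/211743); sign now +1
reciprocity: (66609/211743) = +1·(211743/66609) since 66609 mod 4 = 1, 211743 mod 4 = 3; sign now +1
(211743/66609) = (11916/66609)   [reduce mod 66609]
11916 = 2^2·2979; (2/66609) = +1 since 66609 mod 8 = 1, so (11916/66609) = (+1)^2·(2979/66609); sign now +1
reciprocity: (2979/66609) = +1·(66609/2979) since 2979 mod 4 = 3, 66609 mod 4 = 1; sign now +1
(66609/2979) = (1071/2979)   [reduce mod 2979]
reciprocity: (1071/2979) = -1·(2979/1071) since 1071 mod 4 = 3, 2979 mod 4 = 3; sign now -1
(2979/1071) = (837/1071)   [reduce mod 1071]
reciprocity: (837/1071) = +1·(1071/837) since 837 mod 4 = 1, 1071 mod 4 = 3; sign now -1
(1071/837) = (234/837)   [reduce mod 837]
234 = 2^1·117; (2/837) = -1 since 837 mod 8 = 5, so (234/837) = (-1)^1·(117/837); sign now +1
reciprocity: (117/837) = +1·(837/117) since 117 mod 4 = 1, 837 mod 4 = 1; sign now +1
(837/117) = (18/117)   [reduce mod 117]
18 = 2^1·9; (2/117) = -1 since 117 mod 8 = 5, so (18/117) = (-1)^1·(9/117); sign now -1
reciprocity: (9/117) = +1·(117/9) since 9 mod 4 = 1, 117 mod 4 = 1; sign now -1
(117/9) = (0/9)   [reduce mod 9]
(0/9) = 0   [gcd(a, n) > 1]; final value = 0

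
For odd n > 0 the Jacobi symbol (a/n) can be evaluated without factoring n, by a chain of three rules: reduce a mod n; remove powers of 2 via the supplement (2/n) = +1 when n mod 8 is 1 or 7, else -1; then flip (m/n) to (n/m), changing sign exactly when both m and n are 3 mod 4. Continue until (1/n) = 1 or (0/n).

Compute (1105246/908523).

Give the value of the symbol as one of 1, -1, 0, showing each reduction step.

(1105246/908523) = (196723/908523)   [reduce mod 908523]
reciprocity: (196723/908523) = -1·(908523/196723) since 196723 mod 4 = 3, 908523 mod 4 = 3; sign now -1
(908523/196723) = (121631/196723)   [reduce mod 196723]
reciprocity: (121631/196723) = -1·(196723/121631) since 121631 mod 4 = 3, 196723 mod 4 = 3; sign now +1
(196723/121631) = (75092/121631)   [reduce mod 121631]
75092 = 2^2·18773; (2/121631) = +1 since 121631 mod 8 = 7, so (75092/121631) = (+1)^2·(18773/121631); sign now +1
reciprocity: (18773/121631) = +1·(121631/18773) since 18773 mod 4 = 1, 121631 mod 4 = 3; sign now +1
(121631/18773) = (8993/18773)   [reduce mod 18773]
reciprocity: (8993/18773) = +1·(18773/8993) since 8993 mod 4 = 1, 18773 mod 4 = 1; sign now +1
(18773/8993) = (787/8993)   [reduce mod 8993]
reciprocity: (787/8993) = +1·(8993/787) since 787 mod 4 = 3, 8993 mod 4 = 1; sign now +1
(8993/787) = (336/787)   [reduce mod 787]
336 = 2^4·21; (2/787) = -1 since 787 mod 8 = 3, so (336/787) = (-1)^4·(21/787); sign now +1
reciprocity: (21/787) = +1·(787/21) since 21 mod 4 = 1, 787 mod 4 = 3; sign now +1
(787/21) = (10/21)   [reduce mod 21]
10 = 2^1·5; (2/21) = -1 since 21 mod 8 = 5, so (10/21) = (-1)^1·(5/21); sign now -1
reciprocity: (5/21) = +1·(21/5) since 5 mod 4 = 1, 21 mod 4 = 1; sign now -1
(21/5) = (1/5)   [reduce mod 5]
(1/5) = 1; final value = sign = -1

-1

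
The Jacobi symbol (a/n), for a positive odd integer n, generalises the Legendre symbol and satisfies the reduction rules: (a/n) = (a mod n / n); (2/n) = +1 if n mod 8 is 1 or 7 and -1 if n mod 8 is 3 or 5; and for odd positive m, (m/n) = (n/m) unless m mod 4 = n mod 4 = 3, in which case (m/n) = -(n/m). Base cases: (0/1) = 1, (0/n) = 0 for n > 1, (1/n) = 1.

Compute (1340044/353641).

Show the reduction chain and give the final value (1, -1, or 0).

1

(1340044/353641): 1340044 mod 353641 = 279121, so (1340044/353641) = (279121/353641)
flip (279121/353641) -> (353641/279121): both odd, 279121 mod 4 = 1, 353641 mod 4 = 1, so the flip contributes +1; sign now +1
(353641/279121): 353641 mod 279121 = 74520, so (353641/279121) = (74520/279121)
factor out 2^3: 74520 = 2^3·9315; with 279121 mod 8 = 1, (2/279121) = +1; sign now +1; continue with (9315/279121)
flip (9315/279121) -> (279121/9315): both odd, 9315 mod 4 = 3, 279121 mod 4 = 1, so the flip contributes +1; sign now +1
(279121/9315): 279121 mod 9315 = 8986, so (279121/9315) = (8986/9315)
factor out 2^1: 8986 = 2^1·4493; with 9315 mod 8 = 3, (2/9315) = -1; sign now -1; continue with (4493/9315)
flip (4493/9315) -> (9315/4493): both odd, 4493 mod 4 = 1, 9315 mod 4 = 3, so the flip contributes +1; sign now -1
(9315/4493): 9315 mod 4493 = 329, so (9315/4493) = (329/4493)
flip (329/4493) -> (4493/329): both odd, 329 mod 4 = 1, 4493 mod 4 = 1, so the flip contributes +1; sign now -1
(4493/329): 4493 mod 329 = 216, so (4493/329) = (216/329)
factor out 2^3: 216 = 2^3·27; with 329 mod 8 = 1, (2/329) = +1; sign now -1; continue with (27/329)
flip (27/329) -> (329/27): both odd, 27 mod 4 = 3, 329 mod 4 = 1, so the flip contributes +1; sign now -1
(329/27): 329 mod 27 = 5, so (329/27) = (5/27)
flip (5/27) -> (27/5): both odd, 5 mod 4 = 1, 27 mod 4 = 3, so the flip contributes +1; sign now -1
(27/5): 27 mod 5 = 2, so (27/5) = (2/5)
factor out 2^1: 2 = 2^1·1; with 5 mod 8 = 5, (2/5) = -1; sign now +1; continue with (1/5)
reached (1/5) = 1, so the symbol is +1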